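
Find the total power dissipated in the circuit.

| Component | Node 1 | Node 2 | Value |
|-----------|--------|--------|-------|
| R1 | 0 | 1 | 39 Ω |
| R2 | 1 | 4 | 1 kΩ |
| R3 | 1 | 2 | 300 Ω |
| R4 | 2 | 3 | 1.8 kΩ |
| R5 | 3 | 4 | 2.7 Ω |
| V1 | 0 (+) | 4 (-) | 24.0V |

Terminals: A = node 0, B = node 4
Nodal analysis, taking node 4 as the 0 V reference.
Source V1 fixes V_0 = 24 V.
KCL at each unknown node (sum of currents leaving = 0; resistances in Ω):
  Node 1: (V_1 - 24)/39 + (V_1 - 0)/1000 + (V_1 - V_2)/300 = 0
  Node 2: (V_2 - V_1)/300 + (V_2 - V_3)/1800 = 0
  Node 3: (V_3 - V_2)/1800 + (V_3 - 0)/2.7 = 0
Collecting terms (coefficients in siemens):
  0.02997·V_1 - 0.003333·V_2 = 0.6154
  0.003889·V_2 - 0.003333·V_1 - 0.0005556·V_3 = 0
  0.3709·V_3 - 0.0005556·V_2 = 0
Solving these 3 simultaneous equations (Gaussian elimination) gives:
  V_1 = 22.69 V, V_2 = 19.46 V, V_3 = 0.02914 V
Power in each resistor, P = (ΔV)²/R:
  P_R1 = (24 - 22.69)²/39 = 0.04373 W
  P_R2 = (22.69 - 0)²/1000 = 0.515 W
  P_R3 = (22.69 - 19.46)²/300 = 0.03495 W
  P_R4 = (19.46 - 0.02914)²/1800 = 0.2097 W
  P_R5 = (0.02914 - 0)²/2.7 = 0.0003145 W
P_total = P_R1 + P_R2 + P_R3 + P_R4 + P_R5 = 0.8037 W

Final answer: 0.8037 W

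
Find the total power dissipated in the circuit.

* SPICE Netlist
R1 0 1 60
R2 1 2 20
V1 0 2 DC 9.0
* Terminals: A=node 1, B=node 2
Nodal analysis, taking node 2 as the 0 V reference.
Source V1 fixes V_0 = 9 V.
KCL at each unknown node (sum of currents leaving = 0; resistances in Ω):
  Node 1: (V_1 - 9)/60 + (V_1 - 0)/20 = 0
Collecting terms: 0.06667 × V_1 = 0.15  =>  V_1 = 2.25 V
Power in each resistor, P = (ΔV)²/R:
  P_R1 = (9 - 2.25)²/60 = 0.7594 W
  P_R2 = (2.25 - 0)²/20 = 0.2531 W
P_total = P_R1 + P_R2 = 1.012 W

Final answer: 1.012 W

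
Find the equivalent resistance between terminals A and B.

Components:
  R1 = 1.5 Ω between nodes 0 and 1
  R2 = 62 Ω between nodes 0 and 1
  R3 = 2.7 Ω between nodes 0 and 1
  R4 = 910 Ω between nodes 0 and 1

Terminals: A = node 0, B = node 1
Reduce the network between node 0 (A) and node 1 (B) by series/parallel combination:
  Rp1 = R1 ‖ R2 ‖ R3 ‖ R4 (parallel, all between nodes 0 and 1) = 1/(1/1.5 + 1/62 + 1/2.7 + 1/910) = 0.9485 Ω
R_eq = 0.9485 Ω

Final answer: 0.9485 Ω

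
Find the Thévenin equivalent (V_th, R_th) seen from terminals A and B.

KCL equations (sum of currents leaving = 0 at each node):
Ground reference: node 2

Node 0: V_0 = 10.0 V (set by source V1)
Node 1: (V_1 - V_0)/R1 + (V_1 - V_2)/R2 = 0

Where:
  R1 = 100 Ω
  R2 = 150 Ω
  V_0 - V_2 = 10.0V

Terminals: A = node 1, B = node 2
Step 1 — V_th is the open-circuit voltage V_A - V_B (nothing connected across the terminals).
Nodal analysis, taking node 2 as the 0 V reference.
Source V1 fixes V_0 = 10 V.
KCL at each unknown node (sum of currents leaving = 0; resistances in Ω):
  Node 1: (V_1 - 10)/100 + (V_1 - 0)/150 = 0
Collecting terms: 0.01667 × V_1 = 0.1  =>  V_1 = 6 V
V_th = V_1 - V_2 = 6 - 0 = 6 V
Step 2 — R_th: zero the source — replace V1 by a short circuit (node 2 merges into node 0) — and find the resistance seen between A (node 1) and B (node 0).
Reduce the network between node 1 (A) and node 0 (B) by series/parallel combination:
  Rp1 = R1 ‖ R2 (parallel, both between nodes 0 and 1) = 1/(1/100 + 1/150) = 60 Ω
R_th = 60 Ω

Final answer: V_th = 6 V, R_th = 60 Ω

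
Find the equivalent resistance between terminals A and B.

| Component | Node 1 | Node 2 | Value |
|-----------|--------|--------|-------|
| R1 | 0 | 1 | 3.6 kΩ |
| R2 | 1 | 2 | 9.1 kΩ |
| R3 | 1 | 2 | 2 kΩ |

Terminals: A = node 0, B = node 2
Reduce the network between node 0 (A) and node 2 (B) by series/parallel combination:
  Rp1 = R2 ‖ R3 (parallel, both between nodes 1 and 2) = 1/(1/9100 + 1/2000) = 1640 Ω
  Rs1 = R1 + Rp1 (series, joined only at node 1) = 3600 + 1640 = 5240 Ω
R_eq = 5.24 kΩ

Final answer: 5.24 kΩ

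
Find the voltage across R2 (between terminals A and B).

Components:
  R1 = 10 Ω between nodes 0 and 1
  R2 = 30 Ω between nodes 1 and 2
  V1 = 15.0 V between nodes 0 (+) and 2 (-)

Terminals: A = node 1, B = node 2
R1 and R2 are in series across V1 (node 0 → node 1 → node 2), and the output A–B is taken across R2, so this is a voltage divider.
Series current: I = V1/(R1 + R2) = 15/(10 + 30) = 15/40 = 0.375 A
V_R2 = I × R2 = V1 × R2/(R1 + R2) = 15 × 30/40 = 11.25 V

Final answer: 11.25 V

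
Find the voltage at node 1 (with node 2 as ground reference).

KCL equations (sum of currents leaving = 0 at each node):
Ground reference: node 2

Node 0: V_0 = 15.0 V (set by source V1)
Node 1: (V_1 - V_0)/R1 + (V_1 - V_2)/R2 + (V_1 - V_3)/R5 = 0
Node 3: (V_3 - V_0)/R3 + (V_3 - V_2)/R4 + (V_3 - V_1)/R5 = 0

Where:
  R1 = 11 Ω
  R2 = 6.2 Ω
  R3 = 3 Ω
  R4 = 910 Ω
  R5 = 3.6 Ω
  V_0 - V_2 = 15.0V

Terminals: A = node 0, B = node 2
Nodal analysis, taking node 2 as the 0 V reference.
Source V1 fixes V_0 = 15 V.
KCL at each unknown node (sum of currents leaving = 0; resistances in Ω):
  Node 1: (V_1 - 15)/11 + (V_1 - 0)/6.2 + (V_1 - V_3)/3.6 = 0
  Node 3: (V_3 - 15)/3 + (V_3 - 0)/910 + (V_3 - V_1)/3.6 = 0
Collecting terms (coefficients in siemens):
  0.53·V_1 - 0.2778·V_3 = 1.364
  0.6122·V_3 - 0.2778·V_1 = 5
Determinant D = (0.53)(0.6122) - (-0.2778)(-0.2778) = 0.2473
V_1 = [(1.364)(0.6122) - (-0.2778)(5)]/D = 8.992 V
V_3 = [(0.53)(5) - (1.364)(-0.2778)]/D = 12.25 V
The requested potential is V_1 = 8.992 V.

Final answer: V_1 = 8.992 V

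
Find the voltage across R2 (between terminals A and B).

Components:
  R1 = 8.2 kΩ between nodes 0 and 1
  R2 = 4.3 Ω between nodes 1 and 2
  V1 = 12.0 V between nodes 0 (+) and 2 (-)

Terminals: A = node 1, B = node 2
R1 and R2 are in series across V1 (node 0 → node 1 → node 2), and the output A–B is taken across R2, so this is a voltage divider.
Series current: I = V1/(R1 + R2) = 12/(8200 + 4.3) = 12/8204 = 0.001463 A
V_R2 = I × R2 = V1 × R2/(R1 + R2) = 12 × 4.3/8204 = 0.006289 V

Final answer: 0.006289 V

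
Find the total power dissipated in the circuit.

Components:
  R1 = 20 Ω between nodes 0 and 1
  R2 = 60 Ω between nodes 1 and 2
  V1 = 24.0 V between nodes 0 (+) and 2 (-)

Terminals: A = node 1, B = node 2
Nodal analysis, taking node 2 as the 0 V reference.
Source V1 fixes V_0 = 24 V.
KCL at each unknown node (sum of currents leaving = 0; resistances in Ω):
  Node 1: (V_1 - 24)/20 + (V_1 - 0)/60 = 0
Collecting terms: 0.06667 × V_1 = 1.2  =>  V_1 = 18 V
Power in each resistor, P = (ΔV)²/R:
  P_R1 = (24 - 18)²/20 = 1.8 W
  P_R2 = (18 - 0)²/60 = 5.4 W
P_total = P_R1 + P_R2 = 7.2 W

Final answer: 7.2 W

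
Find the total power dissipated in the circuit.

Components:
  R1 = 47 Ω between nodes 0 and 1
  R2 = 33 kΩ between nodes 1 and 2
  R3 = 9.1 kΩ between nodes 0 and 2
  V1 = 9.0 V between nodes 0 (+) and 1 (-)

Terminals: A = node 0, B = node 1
Nodal analysis, taking node 1 as the 0 V reference.
Source V1 fixes V_0 = 9 V.
KCL at each unknown node (sum of currents leaving = 0; resistances in Ω):
  Node 2: (V_2 - 0)/33000 + (V_2 - 9)/9100 = 0
Collecting terms: 0.0001402 × V_2 = 0.000989  =>  V_2 = 7.055 V
Power in each resistor, P = (ΔV)²/R:
  P_R1 = (9 - 0)²/47 = 1.723 W
  P_R2 = (0 - 7.055)²/33000 = 0.001508 W
  P_R3 = (9 - 7.055)²/9100 = 0.0004159 W
P_total = P_R1 + P_R2 + P_R3 = 1.725 W

Final answer: 1.725 W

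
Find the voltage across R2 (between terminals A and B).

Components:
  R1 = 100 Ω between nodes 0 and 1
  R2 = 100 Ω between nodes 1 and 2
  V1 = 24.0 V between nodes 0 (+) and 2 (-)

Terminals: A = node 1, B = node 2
R1 and R2 are in series across V1 (node 0 → node 1 → node 2), and the output A–B is taken across R2, so this is a voltage divider.
Series current: I = V1/(R1 + R2) = 24/(100 + 100) = 24/200 = 0.12 A
V_R2 = I × R2 = V1 × R2/(R1 + R2) = 24 × 100/200 = 12 V

Final answer: 12 V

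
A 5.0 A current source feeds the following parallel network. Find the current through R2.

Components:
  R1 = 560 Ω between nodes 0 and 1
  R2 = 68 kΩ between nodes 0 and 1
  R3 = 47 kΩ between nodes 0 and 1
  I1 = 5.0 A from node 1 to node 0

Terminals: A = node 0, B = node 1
All resistors sit directly between nodes 0 and 1, so they are in parallel and share one voltage V; the full source current 5 A splits among them.
1/R_par = 1/560 + 1/68000 + 1/47000 = 0.001822 S  =>  R_par = 548.9 Ω
V = I × R_par = 5 × 548.9 = 2745 V
I_R2 = V/R2 = 2745/68000 = 0.04036 A

Final answer: 0.04036 A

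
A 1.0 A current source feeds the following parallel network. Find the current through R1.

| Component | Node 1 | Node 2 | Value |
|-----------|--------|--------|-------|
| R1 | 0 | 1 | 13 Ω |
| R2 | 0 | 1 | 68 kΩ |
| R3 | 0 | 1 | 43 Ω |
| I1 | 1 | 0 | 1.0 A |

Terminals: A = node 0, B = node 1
All resistors sit directly between nodes 0 and 1, so they are in parallel and share one voltage V; the full source current 1 A splits among them.
1/R_par = 1/13 + 1/68000 + 1/43 = 0.1002 S  =>  R_par = 9.981 Ω
V = I × R_par = 1 × 9.981 = 9.981 V
I_R1 = V/R1 = 9.981/13 = 0.7677 A

Final answer: 0.7677 A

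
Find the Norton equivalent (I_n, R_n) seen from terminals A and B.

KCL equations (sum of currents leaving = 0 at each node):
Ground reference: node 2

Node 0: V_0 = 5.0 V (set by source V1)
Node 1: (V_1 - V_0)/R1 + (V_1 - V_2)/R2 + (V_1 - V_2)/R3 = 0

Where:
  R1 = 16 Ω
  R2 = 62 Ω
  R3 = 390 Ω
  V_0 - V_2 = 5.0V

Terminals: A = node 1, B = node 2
Find the Thévenin equivalent first; then I_n = V_th/R_th and R_n = R_th.
Step 1 — V_th is the open-circuit voltage V_A - V_B (nothing connected across the terminals).
Nodal analysis, taking node 2 as the 0 V reference.
Source V1 fixes V_0 = 5 V.
KCL at each unknown node (sum of currents leaving = 0; resistances in Ω):
  Node 1: (V_1 - 5)/16 + (V_1 - 0)/62 + (V_1 - 0)/390 = 0
Collecting terms: 0.08119 × V_1 = 0.3125  =>  V_1 = 3.849 V
V_th = V_1 - V_2 = 3.849 - 0 = 3.849 V
Step 2 — R_th: zero the source — replace V1 by a short circuit (node 2 merges into node 0) — and find the resistance seen between A (node 1) and B (node 0).
Reduce the network between node 1 (A) and node 0 (B) by series/parallel combination:
  Rp1 = R1 ‖ R2 ‖ R3 (parallel, all between nodes 0 and 1) = 1/(1/16 + 1/62 + 1/390) = 12.32 Ω
R_th = 12.32 Ω
I_n = V_th/R_th = 3.849/12.32 = 0.3125 A, and R_n = R_th = 12.32 Ω

Final answer: I_n = 0.3125 A, R_n = 12.32 Ω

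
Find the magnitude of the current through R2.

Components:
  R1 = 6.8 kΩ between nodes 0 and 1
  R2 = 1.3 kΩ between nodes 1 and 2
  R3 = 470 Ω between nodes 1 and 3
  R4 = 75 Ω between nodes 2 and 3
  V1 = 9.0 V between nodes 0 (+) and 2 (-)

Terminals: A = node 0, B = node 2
Nodal analysis, taking node 2 as the 0 V reference.
Source V1 fixes V_0 = 9 V.
KCL at each unknown node (sum of currents leaving = 0; resistances in Ω):
  Node 1: (V_1 - 9)/6800 + (V_1 - 0)/1300 + (V_1 - V_3)/470 = 0
  Node 3: (V_3 - V_1)/470 + (V_3 - 0)/75 = 0
Collecting terms (coefficients in siemens):
  0.003044·V_1 - 0.002128·V_3 = 0.001324
  0.01546·V_3 - 0.002128·V_1 = 0
Determinant D = (0.003044)(0.01546) - (-0.002128)(-0.002128) = 0.00004254
V_1 = [(0.001324)(0.01546) - (-0.002128)(0)]/D = 0.4811 V
V_3 = [(0.003044)(0) - (0.001324)(-0.002128)]/D = 0.0662 V
I_R2 = (V_1 - V_2)/R2 = (0.4811 - 0)/1300 = 0.0003701 A
|I_R2| = 0.0003701 A

Final answer: |I_R2| = 0.0003701 A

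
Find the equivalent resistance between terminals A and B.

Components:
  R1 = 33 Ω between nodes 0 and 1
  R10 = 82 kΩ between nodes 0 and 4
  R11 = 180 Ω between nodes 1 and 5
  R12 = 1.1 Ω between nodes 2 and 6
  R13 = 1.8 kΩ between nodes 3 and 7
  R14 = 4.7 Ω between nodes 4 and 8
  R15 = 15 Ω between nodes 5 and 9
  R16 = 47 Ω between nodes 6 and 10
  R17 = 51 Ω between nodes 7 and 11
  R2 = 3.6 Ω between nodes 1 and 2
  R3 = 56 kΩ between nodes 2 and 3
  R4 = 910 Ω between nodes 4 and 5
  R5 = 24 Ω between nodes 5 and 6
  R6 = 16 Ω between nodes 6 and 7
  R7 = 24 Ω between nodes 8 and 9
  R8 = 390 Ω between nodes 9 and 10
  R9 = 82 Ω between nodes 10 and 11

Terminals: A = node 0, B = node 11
The network is not a plain series/parallel combination. Inject a 1 A test current into terminal A (node 0) and return it from terminal B (node 11); then R_eq = V_A / (1 A).
Nodal analysis, taking node 11 as the 0 V reference.
Current source I_test pushes 1 A into node 0 and draws it out of node 11.
KCL at each unknown node (sum of currents leaving = 0; resistances in Ω):
  Node 0: (V_0 - V_1)/33 + (V_0 - V_4)/82000 - 1 = 0
  Node 1: (V_1 - V_0)/33 + (V_1 - V_2)/3.6 + (V_1 - V_5)/180 = 0
  Node 2: (V_2 - V_1)/3.6 + (V_2 - V_3)/56000 + (V_2 - V_6)/1.1 = 0
  Node 3: (V_3 - V_2)/56000 + (V_3 - V_7)/1800 = 0
  Node 4: (V_4 - V_0)/82000 + (V_4 - V_5)/910 + (V_4 - V_8)/4.7 = 0
  Node 5: (V_5 - V_1)/180 + (V_5 - V_4)/910 + (V_5 - V_6)/24 + (V_5 - V_9)/15 = 0
  Node 6: (V_6 - V_2)/1.1 + (V_6 - V_5)/24 + (V_6 - V_7)/16 + (V_6 - V_10)/47 = 0
  Node 7: (V_7 - V_3)/1800 + (V_7 - V_6)/16 + (V_7 - 0)/51 = 0
  Node 8: (V_8 - V_4)/4.7 + (V_8 - V_9)/24 = 0
  Node 9: (V_9 - V_5)/15 + (V_9 - V_8)/24 + (V_9 - V_10)/390 = 0
  Node 10: (V_10 - V_6)/47 + (V_10 - V_9)/390 + (V_10 - 0)/82 = 0
Collecting terms (coefficients in siemens):
  0.03032·V_0 - 0.0303·V_1 - 0.0000122·V_4 = 1
  0.3136·V_1 - 0.0303·V_0 - 0.2778·V_2 - 0.005556·V_5 = 0
  1.187·V_2 - 0.2778·V_1 - 0.00001786·V_3 - 0.9091·V_6 = 0
  0.0005734·V_3 - 0.00001786·V_2 - 0.0005556·V_7 = 0
  0.2139·V_4 - 0.0000122·V_0 - 0.001099·V_5 - 0.2128·V_8 = 0
  0.115·V_5 - 0.005556·V_1 - 0.001099·V_4 - 0.04167·V_6 - 0.06667·V_9 = 0
  1.035·V_6 - 0.9091·V_2 - 0.04167·V_5 - 0.0625·V_7 - 0.02128·V_10 = 0
  0.08266·V_7 - 0.0005556·V_3 - 0.0625·V_6 = 0
  0.2544·V_8 - 0.2128·V_4 - 0.04167·V_9 = 0
  0.1109·V_9 - 0.06667·V_5 - 0.04167·V_8 - 0.002564·V_10 = 0
  0.03604·V_10 - 0.02128·V_6 - 0.002564·V_9 = 0
Solving these 11 simultaneous equations (Gaussian elimination) gives:
  V_0 = 81.07 V, V_1 = 48.09 V, V_2 = 44.59 V, V_3 = 33.48 V
  V_4 = 42.81 V, V_5 = 43.3 V, V_6 = 43.52 V, V_7 = 33.13 V
  V_8 = 42.8 V, V_9 = 42.78 V, V_10 = 28.74 V
R_eq = V_0 / 1 A = 81.07 Ω

Final answer: 81.07 Ω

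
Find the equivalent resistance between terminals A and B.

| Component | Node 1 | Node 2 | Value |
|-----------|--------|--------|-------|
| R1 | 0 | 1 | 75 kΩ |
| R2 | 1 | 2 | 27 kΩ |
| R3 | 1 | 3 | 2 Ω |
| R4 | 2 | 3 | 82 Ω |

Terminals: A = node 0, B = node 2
Reduce the network between node 0 (A) and node 2 (B) by series/parallel combination:
  Rs1 = R3 + R4 (series, joined only at node 3) = 2 + 82 = 84 Ω
  Rp1 = R2 ‖ Rs1 (parallel, both between nodes 1 and 2) = 1/(1/27000 + 1/84) = 83.74 Ω
  Rs2 = R1 + Rp1 (series, joined only at node 1) = 75000 + 83.74 = 75080 Ω
R_eq = 75.08 kΩ

Final answer: 75.08 kΩ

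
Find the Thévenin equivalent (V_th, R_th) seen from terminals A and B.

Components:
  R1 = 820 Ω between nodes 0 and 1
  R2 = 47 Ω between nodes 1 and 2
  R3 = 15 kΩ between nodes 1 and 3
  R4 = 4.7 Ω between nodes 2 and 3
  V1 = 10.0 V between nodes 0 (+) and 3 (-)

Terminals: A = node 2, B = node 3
Step 1 — V_th is the open-circuit voltage V_A - V_B (nothing connected across the terminals).
Nodal analysis, taking node 3 as the 0 V reference.
Source V1 fixes V_0 = 10 V.
KCL at each unknown node (sum of currents leaving = 0; resistances in Ω):
  Node 1: (V_1 - 10)/820 + (V_1 - V_2)/47 + (V_1 - 0)/15000 = 0
  Node 2: (V_2 - V_1)/47 + (V_2 - 0)/4.7 = 0
Collecting terms (coefficients in siemens):
  0.02256·V_1 - 0.02128·V_2 = 0.0122
  0.234·V_2 - 0.02128·V_1 = 0
Determinant D = (0.02256)(0.234) - (-0.02128)(-0.02128) = 0.004828
V_1 = [(0.0122)(0.234) - (-0.02128)(0)]/D = 0.5912 V
V_2 = [(0.02256)(0) - (0.0122)(-0.02128)]/D = 0.05374 V
V_th = V_2 - V_3 = 0.05374 - 0 = 0.05374 V
Step 2 — R_th: zero the source — replace V1 by a short circuit (node 3 merges into node 0) — and find the resistance seen between A (node 2) and B (node 0).
Reduce the network between node 2 (A) and node 0 (B) by series/parallel combination:
  Rp1 = R1 ‖ R3 (parallel, both between nodes 0 and 1) = 1/(1/820 + 1/15000) = 777.5 Ω
  Rs1 = R2 + Rp1 (series, joined only at node 1) = 47 + 777.5 = 824.5 Ω
  Rp2 = R4 ‖ Rs1 (parallel, both between nodes 0 and 2) = 1/(1/4.7 + 1/824.5) = 4.673 Ω
R_th = 4.673 Ω

Final answer: V_th = 0.05374 V, R_th = 4.673 Ω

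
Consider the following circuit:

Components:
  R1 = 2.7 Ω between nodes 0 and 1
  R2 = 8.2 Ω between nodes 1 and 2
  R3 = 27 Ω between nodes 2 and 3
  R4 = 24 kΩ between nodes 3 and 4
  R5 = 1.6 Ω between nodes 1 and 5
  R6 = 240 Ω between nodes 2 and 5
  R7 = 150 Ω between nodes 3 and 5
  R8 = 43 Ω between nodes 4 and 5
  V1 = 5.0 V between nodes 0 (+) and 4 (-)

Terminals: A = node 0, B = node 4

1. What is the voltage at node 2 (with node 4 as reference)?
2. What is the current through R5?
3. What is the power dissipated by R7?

Nodal analysis, taking node 4 as the 0 V reference.
Source V1 fixes V_0 = 5 V.
KCL at each unknown node (sum of currents leaving = 0; resistances in Ω):
  Node 1: (V_1 - 5)/2.7 + (V_1 - V_2)/8.2 + (V_1 - V_5)/1.6 = 0
  Node 2: (V_2 - V_1)/8.2 + (V_2 - V_3)/27 + (V_2 - V_5)/240 = 0
  Node 3: (V_3 - V_2)/27 + (V_3 - 0)/24000 + (V_3 - V_5)/150 = 0
  Node 5: (V_5 - V_1)/1.6 + (V_5 - V_2)/240 + (V_5 - V_3)/150 + (V_5 - 0)/43 = 0
Collecting terms (coefficients in siemens):
  1.117·V_1 - 0.122·V_2 - 0.625·V_5 = 1.852
  0.1632·V_2 - 0.122·V_1 - 0.03704·V_3 - 0.004167·V_5 = 0
  0.04375·V_3 - 0.03704·V_2 - 0.006667·V_5 = 0
  0.6591·V_5 - 0.625·V_1 - 0.004167·V_2 - 0.006667·V_3 = 0
Solving these 4 simultaneous equations (Gaussian elimination) gives:
  V_1 = 4.714 V, V_2 = 4.7 V, V_3 = 4.672 V, V_5 = 4.547 V
Part 1:
  Read off the nodal solution: V_2 = 4.7 V
Part 2:
  I_R5 = (V_1 - V_5)/R5 = (4.714 - 4.547)/1.6 = 0.1043 A
  Magnitude: I_R5 = 0.1043 A
Part 3:
  I_R7 = (V_3 - V_5)/R7 = (4.672 - 4.547)/150 = 0.0008356 A
  P_R7 = I_R7² × R7 = (0.0008356)² × 150 = 0.0001047 W

Final answers:
1. V_2 = 4.7 V
2. I_R5 = 0.1043 A
3. P_R7 = 0.0001047 W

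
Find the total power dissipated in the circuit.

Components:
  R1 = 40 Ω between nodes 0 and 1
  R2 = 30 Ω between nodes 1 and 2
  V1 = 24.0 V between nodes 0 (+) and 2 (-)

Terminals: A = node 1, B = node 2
Nodal analysis, taking node 2 as the 0 V reference.
Source V1 fixes V_0 = 24 V.
KCL at each unknown node (sum of currents leaving = 0; resistances in Ω):
  Node 1: (V_1 - 24)/40 + (V_1 - 0)/30 = 0
Collecting terms: 0.05833 × V_1 = 0.6  =>  V_1 = 10.29 V
Power in each resistor, P = (ΔV)²/R:
  P_R1 = (24 - 10.29)²/40 = 4.702 W
  P_R2 = (10.29 - 0)²/30 = 3.527 W
P_total = P_R1 + P_R2 = 8.229 W

Final answer: 8.229 W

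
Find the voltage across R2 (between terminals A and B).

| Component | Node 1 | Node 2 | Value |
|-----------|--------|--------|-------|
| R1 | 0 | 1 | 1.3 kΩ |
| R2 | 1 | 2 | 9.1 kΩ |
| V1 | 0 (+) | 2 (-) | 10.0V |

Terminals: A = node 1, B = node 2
R1 and R2 are in series across V1 (node 0 → node 1 → node 2), and the output A–B is taken across R2, so this is a voltage divider.
Series current: I = V1/(R1 + R2) = 10/(1300 + 9100) = 10/10400 = 0.0009615 A
V_R2 = I × R2 = V1 × R2/(R1 + R2) = 10 × 9100/10400 = 8.75 V

Final answer: 8.75 V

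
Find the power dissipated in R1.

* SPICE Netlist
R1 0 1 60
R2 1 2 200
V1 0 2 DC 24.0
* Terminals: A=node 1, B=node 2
Nodal analysis, taking node 2 as the 0 V reference.
Source V1 fixes V_0 = 24 V.
KCL at each unknown node (sum of currents leaving = 0; resistances in Ω):
  Node 1: (V_1 - 24)/60 + (V_1 - 0)/200 = 0
Collecting terms: 0.02167 × V_1 = 0.4  =>  V_1 = 18.46 V
I_R1 = (V_0 - V_1)/R1 = (24 - 18.46)/60 = 0.09231 A
P_R1 = I_R1² × R1 = (0.09231)² × 60 = 0.5112 W

Final answer: 0.5112 W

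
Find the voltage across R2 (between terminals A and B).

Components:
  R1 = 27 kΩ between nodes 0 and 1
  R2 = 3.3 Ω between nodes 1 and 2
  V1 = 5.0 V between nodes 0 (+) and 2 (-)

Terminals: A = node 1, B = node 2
R1 and R2 are in series across V1 (node 0 → node 1 → node 2), and the output A–B is taken across R2, so this is a voltage divider.
Series current: I = V1/(R1 + R2) = 5/(27000 + 3.3) = 5/27000 = 0.0001852 A
V_R2 = I × R2 = V1 × R2/(R1 + R2) = 5 × 3.3/27000 = 0.000611 V

Final answer: 0.000611 V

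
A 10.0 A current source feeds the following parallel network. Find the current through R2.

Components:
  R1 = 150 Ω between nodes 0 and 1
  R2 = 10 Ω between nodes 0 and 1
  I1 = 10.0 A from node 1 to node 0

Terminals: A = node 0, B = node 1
All resistors sit directly between nodes 0 and 1, so they are in parallel and share one voltage V; the full source current 10 A splits among them.
1/R_par = 1/150 + 1/10 = 0.1067 S  =>  R_par = 9.375 Ω
V = I × R_par = 10 × 9.375 = 93.75 V
I_R2 = V/R2 = 93.75/10 = 9.375 A

Final answer: 9.375 A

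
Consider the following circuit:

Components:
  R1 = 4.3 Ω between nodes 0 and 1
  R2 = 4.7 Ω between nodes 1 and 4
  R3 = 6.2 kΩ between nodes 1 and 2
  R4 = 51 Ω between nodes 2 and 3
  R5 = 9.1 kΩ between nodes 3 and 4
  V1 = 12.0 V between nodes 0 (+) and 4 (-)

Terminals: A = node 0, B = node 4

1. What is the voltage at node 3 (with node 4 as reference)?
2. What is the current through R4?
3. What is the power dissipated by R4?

Nodal analysis, taking node 4 as the 0 V reference.
Source V1 fixes V_0 = 12 V.
KCL at each unknown node (sum of currents leaving = 0; resistances in Ω):
  Node 1: (V_1 - 12)/4.3 + (V_1 - 0)/4.7 + (V_1 - V_2)/6200 = 0
  Node 2: (V_2 - V_1)/6200 + (V_2 - V_3)/51 = 0
  Node 3: (V_3 - V_2)/51 + (V_3 - 0)/9100 = 0
Collecting terms (coefficients in siemens):
  0.4455·V_1 - 0.0001613·V_2 = 2.791
  0.01977·V_2 - 0.0001613·V_1 - 0.01961·V_3 = 0
  0.01972·V_3 - 0.01961·V_2 = 0
Solving these 3 simultaneous equations (Gaussian elimination) gives:
  V_1 = 6.266 V, V_2 = 3.735 V, V_3 = 3.714 V
Part 1:
  Read off the nodal solution: V_3 = 3.714 V
Part 2:
  I_R4 = (V_2 - V_3)/R4 = (3.735 - 3.714)/51 = 0.0004082 A
  Magnitude: I_R4 = 0.0004082 A
Part 3:
  I_R4 = (V_2 - V_3)/R4 = (3.735 - 3.714)/51 = 0.0004082 A
  P_R4 = I_R4² × R4 = (0.0004082)² × 51 = 0.000008497 W

Final answers:
1. V_3 = 3.714 V
2. I_R4 = 0.0004082 A
3. P_R4 = 8.497e-06 W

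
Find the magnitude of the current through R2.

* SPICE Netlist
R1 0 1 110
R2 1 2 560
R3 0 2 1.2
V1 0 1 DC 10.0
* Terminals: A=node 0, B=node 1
Nodal analysis, taking node 1 as the 0 V reference.
Source V1 fixes V_0 = 10 V.
KCL at each unknown node (sum of currents leaving = 0; resistances in Ω):
  Node 2: (V_2 - 0)/560 + (V_2 - 10)/1.2 = 0
Collecting terms: 0.8351 × V_2 = 8.333  =>  V_2 = 9.979 V
I_R2 = (V_1 - V_2)/R2 = (0 - 9.979)/560 = -0.01782 A
|I_R2| = 0.01782 A

Final answer: |I_R2| = 0.01782 A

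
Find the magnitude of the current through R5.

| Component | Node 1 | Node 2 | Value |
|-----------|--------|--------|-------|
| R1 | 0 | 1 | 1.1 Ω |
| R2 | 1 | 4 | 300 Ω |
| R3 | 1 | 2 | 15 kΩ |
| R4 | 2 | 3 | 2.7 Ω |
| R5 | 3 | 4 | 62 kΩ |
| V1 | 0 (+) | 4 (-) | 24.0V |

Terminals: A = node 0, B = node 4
Nodal analysis, taking node 4 as the 0 V reference.
Source V1 fixes V_0 = 24 V.
KCL at each unknown node (sum of currents leaving = 0; resistances in Ω):
  Node 1: (V_1 - 24)/1.1 + (V_1 - 0)/300 + (V_1 - V_2)/15000 = 0
  Node 2: (V_2 - V_1)/15000 + (V_2 - V_3)/2.7 = 0
  Node 3: (V_3 - V_2)/2.7 + (V_3 - 0)/62000 = 0
Collecting terms (coefficients in siemens):
  0.9125·V_1 - 0.00006667·V_2 = 21.82
  0.3704·V_2 - 0.00006667·V_1 - 0.3704·V_3 = 0
  0.3704·V_3 - 0.3704·V_2 = 0
Solving these 3 simultaneous equations (Gaussian elimination) gives:
  V_1 = 23.91 V, V_2 = 19.25 V, V_3 = 19.25 V
I_R5 = (V_3 - V_4)/R5 = (19.25 - 0)/62000 = 0.0003105 A
|I_R5| = 0.0003105 A

Final answer: |I_R5| = 0.0003105 A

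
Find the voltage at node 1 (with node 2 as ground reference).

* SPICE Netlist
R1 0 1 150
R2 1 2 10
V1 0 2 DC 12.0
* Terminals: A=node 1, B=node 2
Nodal analysis, taking node 2 as the 0 V reference.
Source V1 fixes V_0 = 12 V.
KCL at each unknown node (sum of currents leaving = 0; resistances in Ω):
  Node 1: (V_1 - 12)/150 + (V_1 - 0)/10 = 0
Collecting terms: 0.1067 × V_1 = 0.08  =>  V_1 = 0.75 V
The requested potential is V_1 = 0.75 V.

Final answer: V_1 = 0.75 V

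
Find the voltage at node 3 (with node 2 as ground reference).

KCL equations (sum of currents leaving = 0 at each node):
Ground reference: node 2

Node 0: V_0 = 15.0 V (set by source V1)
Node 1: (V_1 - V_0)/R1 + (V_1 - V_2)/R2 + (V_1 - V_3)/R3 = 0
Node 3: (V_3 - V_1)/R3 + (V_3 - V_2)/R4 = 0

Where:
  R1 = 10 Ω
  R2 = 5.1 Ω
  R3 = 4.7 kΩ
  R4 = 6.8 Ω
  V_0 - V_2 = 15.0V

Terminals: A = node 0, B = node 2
Nodal analysis, taking node 2 as the 0 V reference.
Source V1 fixes V_0 = 15 V.
KCL at each unknown node (sum of currents leaving = 0; resistances in Ω):
  Node 1: (V_1 - 15)/10 + (V_1 - 0)/5.1 + (V_1 - V_3)/4700 = 0
  Node 3: (V_3 - V_1)/4700 + (V_3 - 0)/6.8 = 0
Collecting terms (coefficients in siemens):
  0.2963·V_1 - 0.0002128·V_3 = 1.5
  0.1473·V_3 - 0.0002128·V_1 = 0
Determinant D = (0.2963)(0.1473) - (-0.0002128)(-0.0002128) = 0.04364
V_1 = [(1.5)(0.1473) - (-0.0002128)(0)]/D = 5.063 V
V_3 = [(0.2963)(0) - (1.5)(-0.0002128)]/D = 0.007314 V
The requested potential is V_3 = 0.007314 V.

Final answer: V_3 = 0.007314 V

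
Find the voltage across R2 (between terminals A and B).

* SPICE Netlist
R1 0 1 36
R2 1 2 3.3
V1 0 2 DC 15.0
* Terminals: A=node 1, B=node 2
R1 and R2 are in series across V1 (node 0 → node 1 → node 2), and the output A–B is taken across R2, so this is a voltage divider.
Series current: I = V1/(R1 + R2) = 15/(36 + 3.3) = 15/39.3 = 0.3817 A
V_R2 = I × R2 = V1 × R2/(R1 + R2) = 15 × 3.3/39.3 = 1.26 V

Final answer: 1.26 V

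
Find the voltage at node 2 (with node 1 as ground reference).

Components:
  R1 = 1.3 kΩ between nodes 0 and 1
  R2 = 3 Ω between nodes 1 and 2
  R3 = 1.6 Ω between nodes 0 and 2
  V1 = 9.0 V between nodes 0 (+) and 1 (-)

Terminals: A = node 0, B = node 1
Nodal analysis, taking node 1 as the 0 V reference.
Source V1 fixes V_0 = 9 V.
KCL at each unknown node (sum of currents leaving = 0; resistances in Ω):
  Node 2: (V_2 - 0)/3 + (V_2 - 9)/1.6 = 0
Collecting terms: 0.9583 × V_2 = 5.625  =>  V_2 = 5.87 V
The requested potential is V_2 = 5.87 V.

Final answer: V_2 = 5.87 V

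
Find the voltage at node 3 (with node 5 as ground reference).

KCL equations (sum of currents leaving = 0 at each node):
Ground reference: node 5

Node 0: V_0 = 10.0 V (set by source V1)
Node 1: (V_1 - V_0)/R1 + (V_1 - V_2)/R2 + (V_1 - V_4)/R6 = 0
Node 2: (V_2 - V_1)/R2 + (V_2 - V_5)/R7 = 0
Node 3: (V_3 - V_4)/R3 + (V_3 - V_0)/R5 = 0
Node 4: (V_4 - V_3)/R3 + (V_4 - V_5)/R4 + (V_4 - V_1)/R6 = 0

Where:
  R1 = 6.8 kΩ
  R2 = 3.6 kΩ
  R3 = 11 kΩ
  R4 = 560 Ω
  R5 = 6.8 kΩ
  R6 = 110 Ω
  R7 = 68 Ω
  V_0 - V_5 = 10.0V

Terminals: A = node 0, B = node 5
Nodal analysis, taking node 5 as the 0 V reference.
Source V1 fixes V_0 = 10 V.
KCL at each unknown node (sum of currents leaving = 0; resistances in Ω):
  Node 1: (V_1 - 10)/6800 + (V_1 - V_2)/3600 + (V_1 - V_4)/110 = 0
  Node 2: (V_2 - V_1)/3600 + (V_2 - 0)/68 = 0
  Node 3: (V_3 - V_4)/11000 + (V_3 - 10)/6800 = 0
  Node 4: (V_4 - V_3)/11000 + (V_4 - 0)/560 + (V_4 - V_1)/110 = 0
Collecting terms (coefficients in siemens):
  0.009516·V_1 - 0.0002778·V_2 - 0.009091·V_4 = 0.001471
  0.01498·V_2 - 0.0002778·V_1 = 0
  0.000238·V_3 - 0.00009091·V_4 = 0.001471
  0.01097·V_4 - 0.009091·V_1 - 0.00009091·V_3 = 0
Solving these 4 simultaneous equations (Gaussian elimination) gives:
  V_1 = 0.9931 V, V_2 = 0.01841 V, V_3 = 6.515 V, V_4 = 0.8771 V
The requested potential is V_3 = 6.515 V.

Final answer: V_3 = 6.515 V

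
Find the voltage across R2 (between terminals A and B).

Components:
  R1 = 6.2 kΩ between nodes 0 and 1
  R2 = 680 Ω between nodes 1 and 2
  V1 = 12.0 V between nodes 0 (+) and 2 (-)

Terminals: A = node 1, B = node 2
R1 and R2 are in series across V1 (node 0 → node 1 → node 2), and the output A–B is taken across R2, so this is a voltage divider.
Series current: I = V1/(R1 + R2) = 12/(6200 + 680) = 12/6880 = 0.001744 A
V_R2 = I × R2 = V1 × R2/(R1 + R2) = 12 × 680/6880 = 1.186 V

Final answer: 1.186 V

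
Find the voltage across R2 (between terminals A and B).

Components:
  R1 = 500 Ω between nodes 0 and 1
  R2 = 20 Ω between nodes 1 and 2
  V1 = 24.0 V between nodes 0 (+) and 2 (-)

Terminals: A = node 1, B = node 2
R1 and R2 are in series across V1 (node 0 → node 1 → node 2), and the output A–B is taken across R2, so this is a voltage divider.
Series current: I = V1/(R1 + R2) = 24/(500 + 20) = 24/520 = 0.04615 A
V_R2 = I × R2 = V1 × R2/(R1 + R2) = 24 × 20/520 = 0.9231 V

Final answer: 0.9231 V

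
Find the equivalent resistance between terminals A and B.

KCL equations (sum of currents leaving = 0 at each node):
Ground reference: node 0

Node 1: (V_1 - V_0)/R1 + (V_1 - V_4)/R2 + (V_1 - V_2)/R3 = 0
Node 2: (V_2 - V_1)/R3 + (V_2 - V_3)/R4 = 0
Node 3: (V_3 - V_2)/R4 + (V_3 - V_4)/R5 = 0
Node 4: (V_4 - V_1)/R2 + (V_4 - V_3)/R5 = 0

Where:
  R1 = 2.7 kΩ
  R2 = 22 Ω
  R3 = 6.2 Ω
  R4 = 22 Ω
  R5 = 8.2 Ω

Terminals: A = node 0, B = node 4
Reduce the network between node 0 (A) and node 4 (B) by series/parallel combination:
  Rs1 = R3 + R4 (series, joined only at node 2) = 6.2 + 22 = 28.2 Ω
  Rs2 = R5 + Rs1 (series, joined only at node 3) = 8.2 + 28.2 = 36.4 Ω
  Rp1 = R2 ‖ Rs2 (parallel, both between nodes 1 and 4) = 1/(1/22 + 1/36.4) = 13.71 Ω
  Rs3 = R1 + Rp1 (series, joined only at node 1) = 2700 + 13.71 = 2714 Ω
R_eq = 2.714 kΩ

Final answer: 2.714 kΩ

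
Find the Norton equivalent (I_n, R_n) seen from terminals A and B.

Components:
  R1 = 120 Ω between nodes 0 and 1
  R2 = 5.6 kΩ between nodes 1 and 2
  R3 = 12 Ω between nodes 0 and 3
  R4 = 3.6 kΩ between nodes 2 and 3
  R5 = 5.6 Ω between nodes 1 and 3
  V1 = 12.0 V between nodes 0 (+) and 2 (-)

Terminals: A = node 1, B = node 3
Find the Thévenin equivalent first; then I_n = V_th/R_th and R_n = R_th.
Step 1 — V_th is the open-circuit voltage V_A - V_B (nothing connected across the terminals).
Nodal analysis, taking node 2 as the 0 V reference.
Source V1 fixes V_0 = 12 V.
KCL at each unknown node (sum of currents leaving = 0; resistances in Ω):
  Node 1: (V_1 - 12)/120 + (V_1 - 0)/5600 + (V_1 - V_3)/5.6 = 0
  Node 3: (V_3 - 12)/12 + (V_3 - 0)/3600 + (V_3 - V_1)/5.6 = 0
Collecting terms (coefficients in siemens):
  0.1871·V_1 - 0.1786·V_3 = 0.1
  0.2622·V_3 - 0.1786·V_1 = 1
Determinant D = (0.1871)(0.2622) - (-0.1786)(-0.1786) = 0.01716
V_1 = [(0.1)(0.2622) - (-0.1786)(1)]/D = 11.93 V
V_3 = [(0.1871)(1) - (0.1)(-0.1786)]/D = 11.94 V
V_th = V_1 - V_3 = 11.93 - 11.94 = -0.008786 V
Step 2 — R_th: zero the source — replace V1 by a short circuit (node 2 merges into node 0) — and find the resistance seen between A (node 1) and B (node 3).
Reduce the network between node 1 (A) and node 3 (B) by series/parallel combination:
  Rp1 = R1 ‖ R2 (parallel, both between nodes 0 and 1) = 1/(1/120 + 1/5600) = 117.5 Ω
  Rp2 = R3 ‖ R4 (parallel, both between nodes 0 and 3) = 1/(1/12 + 1/3600) = 11.96 Ω
  Rs1 = Rp1 + Rp2 (series, joined only at node 0) = 117.5 + 11.96 = 129.4 Ω
  Rp3 = R5 ‖ Rs1 (parallel, both between nodes 1 and 3) = 1/(1/5.6 + 1/129.4) = 5.368 Ω
R_th = 5.368 Ω
I_n = V_th/R_th = -0.008786/5.368 = -0.001637 A, and R_n = R_th = 5.368 Ω

Final answer: I_n = -0.001637 A, R_n = 5.368 Ω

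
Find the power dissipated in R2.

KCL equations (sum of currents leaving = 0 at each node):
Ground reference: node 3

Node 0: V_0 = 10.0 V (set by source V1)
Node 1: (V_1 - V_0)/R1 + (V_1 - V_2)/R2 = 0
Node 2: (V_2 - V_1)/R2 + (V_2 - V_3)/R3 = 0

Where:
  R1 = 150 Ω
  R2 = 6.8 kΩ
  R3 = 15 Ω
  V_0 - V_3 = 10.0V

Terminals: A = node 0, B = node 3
Nodal analysis, taking node 3 as the 0 V reference.
Source V1 fixes V_0 = 10 V.
KCL at each unknown node (sum of currents leaving = 0; resistances in Ω):
  Node 1: (V_1 - 10)/150 + (V_1 - V_2)/6800 = 0
  Node 2: (V_2 - V_1)/6800 + (V_2 - 0)/15 = 0
Collecting terms (coefficients in siemens):
  0.006814·V_1 - 0.0001471·V_2 = 0.06667
  0.06681·V_2 - 0.0001471·V_1 = 0
Determinant D = (0.006814)(0.06681) - (-0.0001471)(-0.0001471) = 0.0004552
V_1 = [(0.06667)(0.06681) - (-0.0001471)(0)]/D = 9.785 V
V_2 = [(0.006814)(0) - (0.06667)(-0.0001471)]/D = 0.02154 V
I_R2 = (V_1 - V_2)/R2 = (9.785 - 0.02154)/6800 = 0.001436 A
P_R2 = I_R2² × R2 = (0.001436)² × 6800 = 0.01402 W

Final answer: 0.01402 W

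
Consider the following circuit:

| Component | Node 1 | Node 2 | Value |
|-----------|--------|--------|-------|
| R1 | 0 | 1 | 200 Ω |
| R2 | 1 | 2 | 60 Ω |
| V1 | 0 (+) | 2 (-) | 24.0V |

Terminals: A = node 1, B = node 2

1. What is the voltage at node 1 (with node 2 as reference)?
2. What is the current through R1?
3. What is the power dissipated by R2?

Nodal analysis, taking node 2 as the 0 V reference.
Source V1 fixes V_0 = 24 V.
KCL at each unknown node (sum of currents leaving = 0; resistances in Ω):
  Node 1: (V_1 - 24)/200 + (V_1 - 0)/60 = 0
Collecting terms: 0.02167 × V_1 = 0.12  =>  V_1 = 5.538 V
Part 1:
  Read off the nodal solution: V_1 = 5.538 V
Part 2:
  I_R1 = (V_0 - V_1)/R1 = (24 - 5.538)/200 = 0.09231 A
  Magnitude: I_R1 = 0.09231 A
Part 3:
  I_R2 = (V_1 - V_2)/R2 = (5.538 - 0)/60 = 0.09231 A
  P_R2 = I_R2² × R2 = (0.09231)² × 60 = 0.5112 W

Final answers:
1. V_1 = 5.538 V
2. I_R1 = 0.09231 A
3. P_R2 = 0.5112 W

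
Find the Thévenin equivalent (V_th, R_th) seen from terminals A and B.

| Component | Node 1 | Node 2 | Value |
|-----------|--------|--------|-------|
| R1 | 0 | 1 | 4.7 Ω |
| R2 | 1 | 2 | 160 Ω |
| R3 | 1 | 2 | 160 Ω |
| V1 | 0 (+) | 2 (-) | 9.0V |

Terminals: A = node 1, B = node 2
Step 1 — V_th is the open-circuit voltage V_A - V_B (nothing connected across the terminals).
Nodal analysis, taking node 2 as the 0 V reference.
Source V1 fixes V_0 = 9 V.
KCL at each unknown node (sum of currents leaving = 0; resistances in Ω):
  Node 1: (V_1 - 9)/4.7 + (V_1 - 0)/160 + (V_1 - 0)/160 = 0
Collecting terms: 0.2253 × V_1 = 1.915  =>  V_1 = 8.501 V
V_th = V_1 - V_2 = 8.501 - 0 = 8.501 V
Step 2 — R_th: zero the source — replace V1 by a short circuit (node 2 merges into node 0) — and find the resistance seen between A (node 1) and B (node 0).
Reduce the network between node 1 (A) and node 0 (B) by series/parallel combination:
  Rp1 = R1 ‖ R2 ‖ R3 (parallel, all between nodes 0 and 1) = 1/(1/4.7 + 1/160 + 1/160) = 4.439 Ω
R_th = 4.439 Ω

Final answer: V_th = 8.501 V, R_th = 4.439 Ω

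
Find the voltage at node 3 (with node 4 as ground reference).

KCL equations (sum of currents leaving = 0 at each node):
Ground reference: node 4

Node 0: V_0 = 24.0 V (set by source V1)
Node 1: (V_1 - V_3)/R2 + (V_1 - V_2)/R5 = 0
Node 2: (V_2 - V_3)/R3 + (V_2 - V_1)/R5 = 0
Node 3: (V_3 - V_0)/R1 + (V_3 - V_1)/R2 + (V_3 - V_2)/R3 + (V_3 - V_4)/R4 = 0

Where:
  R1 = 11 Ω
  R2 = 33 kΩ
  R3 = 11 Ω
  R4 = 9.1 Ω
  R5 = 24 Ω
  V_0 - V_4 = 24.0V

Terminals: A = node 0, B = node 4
Nodal analysis, taking node 4 as the 0 V reference.
Source V1 fixes V_0 = 24 V.
KCL at each unknown node (sum of currents leaving = 0; resistances in Ω):
  Node 1: (V_1 - V_3)/33000 + (V_1 - V_2)/24 = 0
  Node 2: (V_2 - V_3)/11 + (V_2 - V_1)/24 = 0
  Node 3: (V_3 - 24)/11 + (V_3 - V_1)/33000 + (V_3 - V_2)/11 + (V_3 - 0)/9.1 = 0
Collecting terms (coefficients in siemens):
  0.0417·V_1 - 0.04167·V_2 - 0.0000303·V_3 = 0
  0.1326·V_2 - 0.04167·V_1 - 0.09091·V_3 = 0
  0.2917·V_3 - 0.0000303·V_1 - 0.09091·V_2 = 2.182
Solving these 3 simultaneous equations (Gaussian elimination) gives:
  V_1 = 10.87 V, V_2 = 10.87 V, V_3 = 10.87 V
The requested potential is V_3 = 10.87 V.

Final answer: V_3 = 10.87 V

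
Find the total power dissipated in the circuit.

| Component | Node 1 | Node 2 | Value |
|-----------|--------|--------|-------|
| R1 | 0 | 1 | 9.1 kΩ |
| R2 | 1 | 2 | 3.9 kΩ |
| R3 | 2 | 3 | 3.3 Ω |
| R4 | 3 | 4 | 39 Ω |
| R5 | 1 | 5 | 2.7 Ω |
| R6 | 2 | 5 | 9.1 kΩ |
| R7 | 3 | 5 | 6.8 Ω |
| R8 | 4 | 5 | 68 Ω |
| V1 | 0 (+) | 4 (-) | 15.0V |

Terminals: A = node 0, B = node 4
Nodal analysis, taking node 4 as the 0 V reference.
Source V1 fixes V_0 = 15 V.
KCL at each unknown node (sum of currents leaving = 0; resistances in Ω):
  Node 1: (V_1 - 15)/9100 + (V_1 - V_2)/3900 + (V_1 - V_5)/2.7 = 0
  Node 2: (V_2 - V_1)/3900 + (V_2 - V_3)/3.3 + (V_2 - V_5)/9100 = 0
  Node 3: (V_3 - V_2)/3.3 + (V_3 - 0)/39 + (V_3 - V_5)/6.8 = 0
  Node 5: (V_5 - V_1)/2.7 + (V_5 - V_2)/9100 + (V_5 - V_3)/6.8 + (V_5 - 0)/68 = 0
Collecting terms (coefficients in siemens):
  0.3707·V_1 - 0.0002564·V_2 - 0.3704·V_5 = 0.001648
  0.3034·V_2 - 0.0002564·V_1 - 0.303·V_3 - 0.0001099·V_5 = 0
  0.4757·V_3 - 0.303·V_2 - 0.1471·V_5 = 0
  0.5322·V_5 - 0.3704·V_1 - 0.0001099·V_2 - 0.1471·V_3 = 0
Solving these 4 simultaneous equations (Gaussian elimination) gives:
  V_1 = 0.04938 V, V_2 = 0.03831 V, V_3 = 0.0383 V, V_5 = 0.04495 V
Power in each resistor, P = (ΔV)²/R:
  P_R1 = (15 - 0.04938)²/9100 = 0.02456 W
  P_R2 = (0.04938 - 0.03831)²/3900 = 0.00000003142 W
  P_R3 = (0.03831 - 0.0383)²/3.3 = 0.00000000004201 W
  P_R4 = (0.0383 - 0)²/39 = 0.0000376 W
  P_R5 = (0.04938 - 0.04495)²/2.7 = 0.000007263 W
  P_R6 = (0.03831 - 0.04495)²/9100 = 0.000000004847 W
  P_R7 = (0.0383 - 0.04495)²/6.8 = 0.000006509 W
  P_R8 = (0 - 0.04495)²/68 = 0.00002971 W
P_total = P_R1 + P_R2 + P_R3 + P_R4 + P_R5 + P_R6 + P_R7 + P_R8 = 0.02464 W

Final answer: 0.02464 W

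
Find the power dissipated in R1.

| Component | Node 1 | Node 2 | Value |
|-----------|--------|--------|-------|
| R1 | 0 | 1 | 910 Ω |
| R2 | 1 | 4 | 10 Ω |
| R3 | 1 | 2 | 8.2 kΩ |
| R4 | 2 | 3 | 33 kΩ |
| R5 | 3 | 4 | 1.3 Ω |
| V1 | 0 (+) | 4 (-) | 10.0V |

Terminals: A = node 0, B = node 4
Nodal analysis, taking node 4 as the 0 V reference.
Source V1 fixes V_0 = 10 V.
KCL at each unknown node (sum of currents leaving = 0; resistances in Ω):
  Node 1: (V_1 - 10)/910 + (V_1 - 0)/10 + (V_1 - V_2)/8200 = 0
  Node 2: (V_2 - V_1)/8200 + (V_2 - V_3)/33000 = 0
  Node 3: (V_3 - V_2)/33000 + (V_3 - 0)/1.3 = 0
Collecting terms (coefficients in siemens):
  0.1012·V_1 - 0.000122·V_2 = 0.01099
  0.0001523·V_2 - 0.000122·V_1 - 0.0000303·V_3 = 0
  0.7693·V_3 - 0.0000303·V_2 = 0
Solving these 3 simultaneous equations (Gaussian elimination) gives:
  V_1 = 0.1087 V, V_2 = 0.08704 V, V_3 = 0.000003429 V
I_R1 = (V_0 - V_1)/R1 = (10 - 0.1087)/910 = 0.01087 A
P_R1 = I_R1² × R1 = (0.01087)² × 910 = 0.1075 W

Final answer: 0.1075 W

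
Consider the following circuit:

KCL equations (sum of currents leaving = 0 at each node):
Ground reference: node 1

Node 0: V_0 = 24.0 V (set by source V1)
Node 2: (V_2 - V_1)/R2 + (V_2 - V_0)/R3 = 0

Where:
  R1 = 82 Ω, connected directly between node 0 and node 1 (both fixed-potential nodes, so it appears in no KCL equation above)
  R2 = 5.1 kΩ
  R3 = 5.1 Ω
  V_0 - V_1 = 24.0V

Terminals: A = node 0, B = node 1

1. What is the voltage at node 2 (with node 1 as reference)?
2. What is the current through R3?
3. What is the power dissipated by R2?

Nodal analysis, taking node 1 as the 0 V reference.
Source V1 fixes V_0 = 24 V.
KCL at each unknown node (sum of currents leaving = 0; resistances in Ω):
  Node 2: (V_2 - 0)/5100 + (V_2 - 24)/5.1 = 0
Collecting terms: 0.1963 × V_2 = 4.706  =>  V_2 = 23.98 V
Part 1:
  Read off the nodal solution: V_2 = 23.98 V
Part 2:
  I_R3 = (V_0 - V_2)/R3 = (24 - 23.98)/5.1 = 0.004701 A
  Magnitude: I_R3 = 0.004701 A
Part 3:
  I_R2 = (V_1 - V_2)/R2 = (0 - 23.98)/5100 = -0.004701 A
  P_R2 = I_R2² × R2 = (-0.004701)² × 5100 = 0.1127 W

Final answers:
1. V_2 = 23.98 V
2. I_R3 = 0.004701 A
3. P_R2 = 0.1127 W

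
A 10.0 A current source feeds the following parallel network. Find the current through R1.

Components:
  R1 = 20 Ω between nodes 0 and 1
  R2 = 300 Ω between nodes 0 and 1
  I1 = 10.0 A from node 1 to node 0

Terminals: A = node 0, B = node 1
All resistors sit directly between nodes 0 and 1, so they are in parallel and share one voltage V; the full source current 10 A splits among them.
1/R_par = 1/20 + 1/300 = 0.05333 S  =>  R_par = 18.75 Ω
V = I × R_par = 10 × 18.75 = 187.5 V
I_R1 = V/R1 = 187.5/20 = 9.375 A

Final answer: 9.375 A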